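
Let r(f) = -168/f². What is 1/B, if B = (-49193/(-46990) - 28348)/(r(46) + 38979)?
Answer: -968926704510/704640339983 ≈ -1.3751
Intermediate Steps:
r(f) = -168/f²
B = -704640339983/968926704510 (B = (-49193/(-46990) - 28348)/(-168/46² + 38979) = (-49193*(-1/46990) - 28348)/(-168*1/2116 + 38979) = (49193/46990 - 28348)/(-42/529 + 38979) = -1332023327/(46990*20619849/529) = -1332023327/46990*529/20619849 = -704640339983/968926704510 ≈ -0.72724)
1/B = 1/(-704640339983/968926704510) = -968926704510/704640339983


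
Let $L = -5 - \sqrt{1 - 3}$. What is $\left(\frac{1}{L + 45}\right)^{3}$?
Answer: $\frac{1}{\left(40 - i \sqrt{2}\right)^{3}} \approx 1.5508 \cdot 10^{-5} + 1.6504 \cdot 10^{-6} i$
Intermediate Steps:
$L = -5 - i \sqrt{2}$ ($L = -5 - \sqrt{-2} = -5 - i \sqrt{2} \approx -5.0 - 1.4142 i$)
$\left(\frac{1}{L + 45}\right)^{3} = \left(\frac{1}{\left(-5 - i \sqrt{2}\right) + 45}\right)^{3} = \left(\frac{1}{40 - i \sqrt{2}}\right)^{3} = \frac{1}{\left(40 - i \sqrt{2}\right)^{3}}$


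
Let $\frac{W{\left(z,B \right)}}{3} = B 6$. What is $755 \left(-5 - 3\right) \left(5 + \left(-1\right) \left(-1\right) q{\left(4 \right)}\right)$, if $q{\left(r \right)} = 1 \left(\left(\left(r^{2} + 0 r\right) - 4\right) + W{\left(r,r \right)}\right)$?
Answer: $-537560$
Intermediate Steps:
$W{\left(z,B \right)} = 18 B$ ($W{\left(z,B \right)} = 3 B 6 = 3 \cdot 6 B = 18 B$)
$q{\left(r \right)} = -4 + r^{2} + 18 r$ ($q{\left(r \right)} = 1 \left(\left(\left(r^{2} + 0 r\right) - 4\right) + 18 r\right) = 1 \left(\left(\left(r^{2} + 0\right) - 4\right) + 18 r\right) = 1 \left(\left(r^{2} - 4\right) + 18 r\right) = 1 \left(\left(-4 + r^{2}\right) + 18 r\right) = 1 \left(-4 + r^{2} + 18 r\right) = -4 + r^{2} + 18 r$)
$755 \left(-5 - 3\right) \left(5 + \left(-1\right) \left(-1\right) q{\left(4 \right)}\right) = 755 \left(-5 - 3\right) \left(5 + \left(-1\right) \left(-1\right) \left(-4 + 4^{2} + 18 \cdot 4\right)\right) = 755 \left(- 8 \left(5 + 1 \left(-4 + 16 + 72\right)\right)\right) = 755 \left(- 8 \left(5 + 1 \cdot 84\right)\right) = 755 \left(- 8 \left(5 + 84\right)\right) = 755 \left(\left(-8\right) 89\right) = 755 \left(-712\right) = -537560$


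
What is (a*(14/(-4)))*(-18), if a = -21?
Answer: -1323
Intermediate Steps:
(a*(14/(-4)))*(-18) = -294/(-4)*(-18) = -294*(-1)/4*(-18) = -21*(-7/2)*(-18) = (147/2)*(-18) = -1323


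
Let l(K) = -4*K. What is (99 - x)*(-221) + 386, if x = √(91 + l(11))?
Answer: -21493 + 221*√47 ≈ -19978.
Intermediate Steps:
x = √47 (x = √(91 - 4*11) = √(91 - 44) = √47 ≈ 6.8557)
(99 - x)*(-221) + 386 = (99 - √47)*(-221) + 386 = (-21879 + 221*√47) + 386 = -21493 + 221*√47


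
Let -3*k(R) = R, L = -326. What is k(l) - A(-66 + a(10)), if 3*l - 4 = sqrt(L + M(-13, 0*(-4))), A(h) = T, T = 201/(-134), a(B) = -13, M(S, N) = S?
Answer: 19/18 - I*sqrt(339)/9 ≈ 1.0556 - 2.0458*I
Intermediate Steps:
T = -3/2 (T = 201*(-1/134) = -3/2 ≈ -1.5000)
A(h) = -3/2
l = 4/3 + I*sqrt(339)/3 (l = 4/3 + sqrt(-326 - 13)/3 = 4/3 + sqrt(-339)/3 = 4/3 + (I*sqrt(339))/3 = 4/3 + I*sqrt(339)/3 ≈ 1.3333 + 6.1373*I)
k(R) = -R/3
k(l) - A(-66 + a(10)) = -(4/3 + I*sqrt(339)/3)/3 - 1*(-3/2) = (-4/9 - I*sqrt(339)/9) + 3/2 = 19/18 - I*sqrt(339)/9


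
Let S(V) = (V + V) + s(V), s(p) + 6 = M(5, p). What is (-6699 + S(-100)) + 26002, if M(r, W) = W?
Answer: 18997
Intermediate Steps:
s(p) = -6 + p
S(V) = -6 + 3*V (S(V) = (V + V) + (-6 + V) = 2*V + (-6 + V) = -6 + 3*V)
(-6699 + S(-100)) + 26002 = (-6699 + (-6 + 3*(-100))) + 26002 = (-6699 + (-6 - 300)) + 26002 = (-6699 - 306) + 26002 = -7005 + 26002 = 18997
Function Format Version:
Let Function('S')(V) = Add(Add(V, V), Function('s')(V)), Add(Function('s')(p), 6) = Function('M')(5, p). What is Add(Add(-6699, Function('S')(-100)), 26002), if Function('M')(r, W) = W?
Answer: 18997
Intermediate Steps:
Function('s')(p) = Add(-6, p)
Function('S')(V) = Add(-6, Mul(3, V)) (Function('S')(V) = Add(Add(V, V), Add(-6, V)) = Add(Mul(2, V), Add(-6, V)) = Add(-6, Mul(3, V)))
Add(Add(-6699, Function('S')(-100)), 26002) = Add(Add(-6699, Add(-6, Mul(3, -100))), 26002) = Add(Add(-6699, Add(-6, -300)), 26002) = Add(Add(-6699, -306), 26002) = Add(-7005, 26002) = 18997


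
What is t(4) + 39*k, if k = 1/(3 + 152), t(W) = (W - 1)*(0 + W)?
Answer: 1899/155 ≈ 12.252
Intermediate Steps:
t(W) = W*(-1 + W) (t(W) = (-1 + W)*W = W*(-1 + W))
k = 1/155 ≈ 0.0064516
t(4) + 39*k = 4*(-1 + 4) + 39*(1/155) = 4*3 + 39/155 = 12 + 39/155 = 1899/155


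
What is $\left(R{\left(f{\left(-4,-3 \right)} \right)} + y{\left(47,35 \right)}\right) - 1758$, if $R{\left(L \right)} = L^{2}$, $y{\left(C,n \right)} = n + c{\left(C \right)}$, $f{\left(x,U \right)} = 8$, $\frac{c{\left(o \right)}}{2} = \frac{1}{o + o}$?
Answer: $- \frac{77972}{47} \approx -1659.0$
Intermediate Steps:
$c{\left(o \right)} = \frac{1}{o}$ ($c{\left(o \right)} = \frac{2}{o + o} = \frac{2}{2 o} = 2 \frac{1}{2 o} = \frac{1}{o}$)
$y{\left(C,n \right)} = n + \frac{1}{C}$
$\left(R{\left(f{\left(-4,-3 \right)} \right)} + y{\left(47,35 \right)}\right) - 1758 = \left(8^{2} + \left(35 + \frac{1}{47}\right)\right) - 1758 = \left(64 + \left(35 + \frac{1}{47}\right)\right) - 1758 = \left(64 + \frac{1646}{47}\right) - 1758 = \frac{4654}{47} - 1758 = - \frac{77972}{47}$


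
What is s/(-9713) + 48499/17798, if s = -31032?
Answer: 93034393/15715634 ≈ 5.9199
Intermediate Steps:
s/(-9713) + 48499/17798 = -31032/(-9713) + 48499/17798 = -31032*(-1/9713) + 48499*(1/17798) = 31032/9713 + 4409/1618 = 93034393/15715634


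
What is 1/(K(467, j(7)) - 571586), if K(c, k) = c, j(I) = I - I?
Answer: -1/571119 ≈ -1.7509e-6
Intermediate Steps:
j(I) = 0
1/(K(467, j(7)) - 571586) = 1/(467 - 571586) = 1/(-571119) = -1/571119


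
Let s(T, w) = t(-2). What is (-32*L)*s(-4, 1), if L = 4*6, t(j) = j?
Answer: 1536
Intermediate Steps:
s(T, w) = -2
L = 24
(-32*L)*s(-4, 1) = -32*24*(-2) = -768*(-2) = 1536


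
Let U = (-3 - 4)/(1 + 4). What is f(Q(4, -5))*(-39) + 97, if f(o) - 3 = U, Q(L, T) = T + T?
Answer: 173/5 ≈ 34.600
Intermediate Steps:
U = -7/5 ≈ -1.4000
Q(L, T) = 2*T
f(o) = 8/5 (f(o) = 3 - 7/5 = 8/5)
f(Q(4, -5))*(-39) + 97 = (8/5)*(-39) + 97 = -312/5 + 97 = 173/5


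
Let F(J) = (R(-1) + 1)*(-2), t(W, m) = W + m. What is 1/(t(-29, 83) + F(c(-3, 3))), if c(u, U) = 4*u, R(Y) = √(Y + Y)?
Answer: 13/678 + I*√2/1356 ≈ 0.019174 + 0.0010429*I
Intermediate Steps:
R(Y) = √2*√Y (R(Y) = √(2*Y) = √2*√Y)
F(J) = -2 - 2*I*√2 (F(J) = (√2*√(-1) + 1)*(-2) = (√2*I + 1)*(-2) = (I*√2 + 1)*(-2) = (1 + I*√2)*(-2) = -2 - 2*I*√2)
1/(t(-29, 83) + F(c(-3, 3))) = 1/((-29 + 83) + (-2 - 2*I*√2)) = 1/(54 + (-2 - 2*I*√2)) = 1/(52 - 2*I*√2)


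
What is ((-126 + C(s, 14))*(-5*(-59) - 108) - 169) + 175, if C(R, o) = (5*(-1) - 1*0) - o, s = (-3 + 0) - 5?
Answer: -27109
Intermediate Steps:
s = -8 (s = -3 - 5 = -8)
C(R, o) = -5 - o (C(R, o) = (-5 + 0) - o = -5 - o)
((-126 + C(s, 14))*(-5*(-59) - 108) - 169) + 175 = ((-126 + (-5 - 1*14))*(-5*(-59) - 108) - 169) + 175 = ((-126 + (-5 - 14))*(295 - 108) - 169) + 175 = ((-126 - 19)*187 - 169) + 175 = (-145*187 - 169) + 175 = (-27115 - 169) + 175 = -27284 + 175 = -27109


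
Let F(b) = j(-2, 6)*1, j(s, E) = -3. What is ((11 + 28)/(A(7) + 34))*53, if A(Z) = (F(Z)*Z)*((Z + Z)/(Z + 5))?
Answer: 4134/19 ≈ 217.58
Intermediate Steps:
F(b) = -3 (F(b) = -3*1 = -3)
A(Z) = -6*Z**2/(5 + Z) (A(Z) = (-3*Z)*((Z + Z)/(Z + 5)) = (-3*Z)*((2*Z)/(5 + Z)) = (-3*Z)*(2*Z/(5 + Z)) = -6*Z**2/(5 + Z))
((11 + 28)/(A(7) + 34))*53 = ((11 + 28)/(-6*7**2/(5 + 7) + 34))*53 = (39/(-6*49/12 + 34))*53 = (39/(-6*49*1/12 + 34))*53 = (39/(-49/2 + 34))*53 = (39/(19/2))*53 = (39*(2/19))*53 = (78/19)*53 = 4134/19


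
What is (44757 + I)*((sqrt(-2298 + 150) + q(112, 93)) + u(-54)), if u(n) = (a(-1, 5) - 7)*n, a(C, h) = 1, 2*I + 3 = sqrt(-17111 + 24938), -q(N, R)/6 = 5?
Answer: (147 + I*sqrt(537))*(89511 + sqrt(7827)) ≈ 1.3171e+7 + 2.0763e+6*I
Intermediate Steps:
q(N, R) = -30 (q(N, R) = -6*5 = -30)
I = -3/2 + sqrt(7827)/2 (I = -3/2 + sqrt(-17111 + 24938)/2 = -3/2 + sqrt(7827)/2 ≈ 42.735)
u(n) = -6*n (u(n) = (1 - 7)*n = -6*n)
(44757 + I)*((sqrt(-2298 + 150) + q(112, 93)) + u(-54)) = (44757 + (-3/2 + sqrt(7827)/2))*((sqrt(-2298 + 150) - 30) - 6*(-54)) = (89511/2 + sqrt(7827)/2)*((sqrt(-2148) - 30) + 324) = (89511/2 + sqrt(7827)/2)*((2*I*sqrt(537) - 30) + 324) = (89511/2 + sqrt(7827)/2)*((-30 + 2*I*sqrt(537)) + 324) = (89511/2 + sqrt(7827)/2)*(294 + 2*I*sqrt(537)) = (294 + 2*I*sqrt(537))*(89511/2 + sqrt(7827)/2)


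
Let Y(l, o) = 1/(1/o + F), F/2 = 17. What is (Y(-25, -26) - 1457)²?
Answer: 1655095115025/779689 ≈ 2.1228e+6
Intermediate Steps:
F = 34 (F = 2*17 = 34)
Y(l, o) = 1/(34 + 1/o) (Y(l, o) = 1/(1/o + 34) = 1/(34 + 1/o))
(Y(-25, -26) - 1457)² = (-26/(1 + 34*(-26)) - 1457)² = (-26/(1 - 884) - 1457)² = (-26/(-883) - 1457)² = (-26*(-1/883) - 1457)² = (26/883 - 1457)² = (-1286505/883)² = 1655095115025/779689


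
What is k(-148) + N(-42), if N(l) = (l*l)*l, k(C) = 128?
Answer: -73960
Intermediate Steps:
N(l) = l³ (N(l) = l²*l = l³)
k(-148) + N(-42) = 128 + (-42)³ = 128 - 74088 = -73960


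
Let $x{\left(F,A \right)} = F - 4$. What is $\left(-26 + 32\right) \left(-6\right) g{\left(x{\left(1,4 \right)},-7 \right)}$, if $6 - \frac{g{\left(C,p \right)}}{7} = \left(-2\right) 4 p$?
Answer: $12600$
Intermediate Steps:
$x{\left(F,A \right)} = -4 + F$
$g{\left(C,p \right)} = 42 + 56 p$ ($g{\left(C,p \right)} = 42 - 7 \left(-2\right) 4 p = 42 - 7 \left(- 8 p\right) = 42 + 56 p$)
$\left(-26 + 32\right) \left(-6\right) g{\left(x{\left(1,4 \right)},-7 \right)} = \left(-26 + 32\right) \left(-6\right) \left(42 + 56 \left(-7\right)\right) = 6 \left(-6\right) \left(42 - 392\right) = \left(-36\right) \left(-350\right) = 12600$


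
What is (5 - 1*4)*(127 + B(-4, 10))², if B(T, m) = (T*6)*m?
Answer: 12769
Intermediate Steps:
B(T, m) = 6*T*m (B(T, m) = (6*T)*m = 6*T*m)
(5 - 1*4)*(127 + B(-4, 10))² = (5 - 1*4)*(127 + 6*(-4)*10)² = (5 - 4)*(127 - 240)² = 1*(-113)² = 1*12769 = 12769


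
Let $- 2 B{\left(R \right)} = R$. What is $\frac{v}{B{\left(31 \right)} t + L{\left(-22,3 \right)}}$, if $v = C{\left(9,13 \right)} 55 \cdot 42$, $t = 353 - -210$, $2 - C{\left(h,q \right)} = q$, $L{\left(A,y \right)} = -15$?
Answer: $\frac{50820}{17483} \approx 2.9068$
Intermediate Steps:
$C{\left(h,q \right)} = 2 - q$
$t = 563$ ($t = 353 + 210 = 563$)
$B{\left(R \right)} = - \frac{R}{2}$
$v = -25410$ ($v = \left(2 - 13\right) 55 \cdot 42 = \left(-11\right) 55 \cdot 42 = \left(-605\right) 42 = -25410$)
$\frac{v}{B{\left(31 \right)} t + L{\left(-22,3 \right)}} = - \frac{25410}{\left(- \frac{1}{2}\right) 31 \cdot 563 - 15} = - \frac{25410}{\left(- \frac{31}{2}\right) 563 - 15} = - \frac{25410}{- \frac{17453}{2} - 15} = - \frac{25410}{- \frac{17483}{2}} = \left(-25410\right) \left(- \frac{2}{17483}\right) = \frac{50820}{17483}$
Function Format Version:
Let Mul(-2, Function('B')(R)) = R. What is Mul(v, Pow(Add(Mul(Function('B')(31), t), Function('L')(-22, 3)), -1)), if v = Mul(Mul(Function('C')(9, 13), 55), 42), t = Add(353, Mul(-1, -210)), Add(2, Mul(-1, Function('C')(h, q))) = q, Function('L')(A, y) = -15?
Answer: Rational(50820, 17483) ≈ 2.9068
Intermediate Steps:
Function('C')(h, q) = Add(2, Mul(-1, q))
t = 563 (t = Add(353, 210) = 563)
Function('B')(R) = Mul(Rational(-1, 2), R)
v = -25410 (v = Mul(Mul(Add(2, Mul(-1, 13)), 55), 42) = Mul(Mul(Add(2, -13), 55), 42) = Mul(Mul(-11, 55), 42) = Mul(-605, 42) = -25410)
Mul(v, Pow(Add(Mul(Function('B')(31), t), Function('L')(-22, 3)), -1)) = Mul(-25410, Pow(Add(Mul(Mul(Rational(-1, 2), 31), 563), -15), -1)) = Mul(-25410, Pow(Add(Mul(Rational(-31, 2), 563), -15), -1)) = Mul(-25410, Pow(Add(Rational(-17453, 2), -15), -1)) = Mul(-25410, Pow(Rational(-17483, 2), -1)) = Mul(-25410, Rational(-2, 17483)) = Rational(50820, 17483)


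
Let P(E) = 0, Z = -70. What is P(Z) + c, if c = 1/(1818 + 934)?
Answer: 1/2752 ≈ 0.00036337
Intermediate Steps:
c = 1/2752 ≈ 0.00036337
P(Z) + c = 0 + 1/2752 = 1/2752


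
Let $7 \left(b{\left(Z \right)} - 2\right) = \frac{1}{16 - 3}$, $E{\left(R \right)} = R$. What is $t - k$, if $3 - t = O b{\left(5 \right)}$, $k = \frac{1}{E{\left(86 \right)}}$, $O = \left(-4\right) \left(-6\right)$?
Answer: $- \frac{354325}{7826} \approx -45.275$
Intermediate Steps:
$O = 24$
$b{\left(Z \right)} = \frac{183}{91}$ ($b{\left(Z \right)} = 2 + \frac{1}{7 \left(16 - 3\right)} = 2 + \frac{1}{7 \cdot 13} = 2 + \frac{1}{7} \cdot \frac{1}{13} = 2 + \frac{1}{91} = \frac{183}{91}$)
$k = \frac{1}{86} \approx 0.011628$
$t = - \frac{4119}{91}$ ($t = 3 - 24 \cdot \frac{183}{91} = 3 - \frac{4392}{91} = - \frac{4119}{91} \approx -45.264$)
$t - k = - \frac{4119}{91} - \frac{1}{86} = - \frac{354325}{7826}$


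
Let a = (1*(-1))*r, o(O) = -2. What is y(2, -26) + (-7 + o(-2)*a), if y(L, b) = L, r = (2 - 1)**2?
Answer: -3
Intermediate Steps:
r = 1 (r = 1**2 = 1)
a = -1 (a = (1*(-1))*1 = -1*1 = -1)
y(2, -26) + (-7 + o(-2)*a) = 2 + (-7 - 2*(-1)) = 2 + (-7 + 2) = 2 - 5 = -3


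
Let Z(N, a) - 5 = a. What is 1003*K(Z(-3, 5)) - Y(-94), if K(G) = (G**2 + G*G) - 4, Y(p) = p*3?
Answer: 196870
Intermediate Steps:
Y(p) = 3*p
Z(N, a) = 5 + a
K(G) = -4 + 2*G**2 (K(G) = (G**2 + G**2) - 4 = 2*G**2 - 4 = -4 + 2*G**2)
1003*K(Z(-3, 5)) - Y(-94) = 1003*(-4 + 2*(5 + 5)**2) - 3*(-94) = 1003*(-4 + 2*10**2) - 1*(-282) = 1003*(-4 + 2*100) + 282 = 1003*(-4 + 200) + 282 = 1003*196 + 282 = 196588 + 282 = 196870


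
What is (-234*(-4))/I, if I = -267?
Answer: -312/89 ≈ -3.5056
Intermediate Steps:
(-234*(-4))/I = -234*(-4)/(-267) = 936*(-1/267) = -312/89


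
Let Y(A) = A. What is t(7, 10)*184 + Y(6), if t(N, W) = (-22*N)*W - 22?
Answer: -287402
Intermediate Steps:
t(N, W) = -22 - 22*N*W (t(N, W) = -22*N*W - 22 = -22 - 22*N*W)
t(7, 10)*184 + Y(6) = (-22 - 22*7*10)*184 + 6 = (-22 - 1540)*184 + 6 = -1562*184 + 6 = -287408 + 6 = -287402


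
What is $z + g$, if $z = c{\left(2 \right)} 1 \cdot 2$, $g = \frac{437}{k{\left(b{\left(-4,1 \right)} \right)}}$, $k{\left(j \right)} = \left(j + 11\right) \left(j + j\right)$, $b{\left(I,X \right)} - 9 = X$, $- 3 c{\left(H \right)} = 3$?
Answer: $- \frac{403}{420} \approx -0.95952$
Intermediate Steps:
$c{\left(H \right)} = -1$ ($c{\left(H \right)} = \left(- \frac{1}{3}\right) 3 = -1$)
$b{\left(I,X \right)} = 9 + X$
$k{\left(j \right)} = 2 j \left(11 + j\right)$ ($k{\left(j \right)} = \left(11 + j\right) 2 j = 2 j \left(11 + j\right)$)
$g = \frac{437}{420}$ ($g = \frac{437}{2 \left(9 + 1\right) \left(11 + \left(9 + 1\right)\right)} = \frac{437}{2 \cdot 10 \left(11 + 10\right)} = \frac{437}{2 \cdot 10 \cdot 21} = \frac{437}{420} \approx 1.0405$)
$z = -2$ ($z = \left(-1\right) 1 \cdot 2 = \left(-1\right) 2 = -2$)
$z + g = -2 + \frac{437}{420} = - \frac{403}{420}$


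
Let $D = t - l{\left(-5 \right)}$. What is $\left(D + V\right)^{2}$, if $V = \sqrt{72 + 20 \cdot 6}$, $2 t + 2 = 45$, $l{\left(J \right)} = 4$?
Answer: $\frac{1993}{4} + 280 \sqrt{3} \approx 983.22$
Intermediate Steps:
$t = \frac{43}{2}$ ($t = -1 + \frac{1}{2} \cdot 45 = -1 + \frac{45}{2} = \frac{43}{2} \approx 21.5$)
$V = 8 \sqrt{3}$ ($V = \sqrt{72 + 120} = \sqrt{192} = 8 \sqrt{3} \approx 13.856$)
$D = \frac{35}{2}$ ($D = \frac{43}{2} - 4 = \frac{35}{2} \approx 17.5$)
$\left(D + V\right)^{2} = \left(\frac{35}{2} + 8 \sqrt{3}\right)^{2}$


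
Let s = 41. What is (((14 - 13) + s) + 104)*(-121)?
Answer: -17666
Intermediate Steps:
(((14 - 13) + s) + 104)*(-121) = (((14 - 13) + 41) + 104)*(-121) = ((1 + 41) + 104)*(-121) = (42 + 104)*(-121) = 146*(-121) = -17666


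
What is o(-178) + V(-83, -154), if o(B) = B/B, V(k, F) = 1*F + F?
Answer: -307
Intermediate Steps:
V(k, F) = 2*F (V(k, F) = F + F = 2*F)
o(B) = 1
o(-178) + V(-83, -154) = 1 + 2*(-154) = 1 - 308 = -307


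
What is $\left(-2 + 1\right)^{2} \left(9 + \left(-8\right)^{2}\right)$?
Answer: $73$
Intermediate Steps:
$\left(-2 + 1\right)^{2} \left(9 + \left(-8\right)^{2}\right) = \left(-1\right)^{2} \left(9 + 64\right) = 1 \cdot 73 = 73$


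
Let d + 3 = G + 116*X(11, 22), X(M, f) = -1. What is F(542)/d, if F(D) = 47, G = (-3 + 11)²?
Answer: -47/55 ≈ -0.85455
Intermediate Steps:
G = 64 (G = 8² = 64)
d = -55 (d = -3 + (64 + 116*(-1)) = -3 + (64 - 116) = -3 - 52 = -55)
F(542)/d = 47/(-55) = 47*(-1/55) = -47/55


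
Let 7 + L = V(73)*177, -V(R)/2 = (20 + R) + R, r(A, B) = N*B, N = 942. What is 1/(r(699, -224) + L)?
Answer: -1/269779 ≈ -3.7067e-6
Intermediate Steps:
r(A, B) = 942*B
V(R) = -40 - 4*R (V(R) = -2*((20 + R) + R) = -2*(20 + 2*R) = -40 - 4*R)
L = -58771 (L = -7 + (-40 - 4*73)*177 = -7 + (-40 - 292)*177 = -7 - 332*177 = -7 - 58764 = -58771)
1/(r(699, -224) + L) = 1/(942*(-224) - 58771) = 1/(-211008 - 58771) = 1/(-269779) = -1/269779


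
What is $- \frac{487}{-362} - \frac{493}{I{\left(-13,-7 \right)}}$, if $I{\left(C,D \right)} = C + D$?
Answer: $\frac{94103}{3620} \approx 25.995$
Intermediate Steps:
$- \frac{487}{-362} - \frac{493}{I{\left(-13,-7 \right)}} = - \frac{487}{-362} - \frac{493}{-13 - 7} = \left(-487\right) \left(- \frac{1}{362}\right) - \frac{493}{-20} = \frac{487}{362} - - \frac{493}{20} = \frac{487}{362} + \frac{493}{20} = \frac{94103}{3620}$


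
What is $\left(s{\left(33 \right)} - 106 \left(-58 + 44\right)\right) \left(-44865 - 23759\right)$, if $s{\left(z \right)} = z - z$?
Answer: $-101838016$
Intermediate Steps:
$s{\left(z \right)} = 0$
$\left(s{\left(33 \right)} - 106 \left(-58 + 44\right)\right) \left(-44865 - 23759\right) = \left(0 - 106 \left(-58 + 44\right)\right) \left(-44865 - 23759\right) = \left(0 - -1484\right) \left(-68624\right) = \left(0 + 1484\right) \left(-68624\right) = 1484 \left(-68624\right) = -101838016$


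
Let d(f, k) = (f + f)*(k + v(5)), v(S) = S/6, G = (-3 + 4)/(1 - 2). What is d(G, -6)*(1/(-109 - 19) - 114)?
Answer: -452383/384 ≈ -1178.1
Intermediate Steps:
G = -1 (G = 1/(-1) = 1*(-1) = -1)
v(S) = S/6 (v(S) = S*(⅙) = S/6)
d(f, k) = 2*f*(⅚ + k) (d(f, k) = (f + f)*(k + (⅙)*5) = (2*f)*(k + ⅚) = (2*f)*(⅚ + k) = 2*f*(⅚ + k))
d(G, -6)*(1/(-109 - 19) - 114) = ((⅓)*(-1)*(5 + 6*(-6)))*(1/(-109 - 19) - 114) = ((⅓)*(-1)*(5 - 36))*(1/(-128) - 114) = ((⅓)*(-1)*(-31))*(-1/128 - 114) = (31/3)*(-14593/128) = -452383/384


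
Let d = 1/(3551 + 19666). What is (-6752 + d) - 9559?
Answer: -378692486/23217 ≈ -16311.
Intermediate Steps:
d = 1/23217 ≈ 4.3072e-5
(-6752 + d) - 9559 = (-6752 + 1/23217) - 9559 = -156761183/23217 - 9559 = -378692486/23217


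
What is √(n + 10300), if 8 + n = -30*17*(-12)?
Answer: 2*√4103 ≈ 128.11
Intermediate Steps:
n = 6112 (n = -8 - 30*17*(-12) = -8 - 510*(-12) = -8 + 6120 = 6112)
√(n + 10300) = √(6112 + 10300) = √16412 = 2*√4103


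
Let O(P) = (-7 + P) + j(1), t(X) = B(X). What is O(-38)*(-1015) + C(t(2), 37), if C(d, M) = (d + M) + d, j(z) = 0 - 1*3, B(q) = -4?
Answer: 48749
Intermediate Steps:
t(X) = -4
j(z) = -3 (j(z) = 0 - 3 = -3)
C(d, M) = M + 2*d (C(d, M) = (M + d) + d = M + 2*d)
O(P) = -10 + P (O(P) = (-7 + P) - 3 = -10 + P)
O(-38)*(-1015) + C(t(2), 37) = (-10 - 38)*(-1015) + (37 + 2*(-4)) = -48*(-1015) + (37 - 8) = 48720 + 29 = 48749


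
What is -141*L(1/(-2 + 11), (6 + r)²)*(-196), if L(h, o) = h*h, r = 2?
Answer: 9212/27 ≈ 341.19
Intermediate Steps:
L(h, o) = h²
-141*L(1/(-2 + 11), (6 + r)²)*(-196) = -141/(-2 + 11)²*(-196) = -141*(1/9)²*(-196) = -141*(⅑)²*(-196) = -141*1/81*(-196) = -47/27*(-196) = 9212/27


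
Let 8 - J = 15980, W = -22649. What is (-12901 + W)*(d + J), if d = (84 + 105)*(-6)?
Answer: 608118300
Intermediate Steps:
J = -15972 (J = 8 - 1*15980 = 8 - 15980 = -15972)
d = -1134 (d = 189*(-6) = -1134)
(-12901 + W)*(d + J) = (-12901 - 22649)*(-1134 - 15972) = -35550*(-17106) = 608118300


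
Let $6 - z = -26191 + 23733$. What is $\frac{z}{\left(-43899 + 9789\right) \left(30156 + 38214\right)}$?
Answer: $- \frac{616}{583025175} \approx -1.0566 \cdot 10^{-6}$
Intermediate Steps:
$z = 2464$ ($z = 6 - \left(-26191 + 23733\right) = 6 - -2458 = 6 + 2458 = 2464$)
$\frac{z}{\left(-43899 + 9789\right) \left(30156 + 38214\right)} = \frac{2464}{\left(-43899 + 9789\right) \left(30156 + 38214\right)} = \frac{2464}{\left(-34110\right) 68370} = \frac{2464}{-2332100700} = 2464 \left(- \frac{1}{2332100700}\right) = - \frac{616}{583025175}$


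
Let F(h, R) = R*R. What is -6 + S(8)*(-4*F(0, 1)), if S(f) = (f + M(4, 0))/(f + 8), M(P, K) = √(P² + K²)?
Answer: -9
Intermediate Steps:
M(P, K) = √(K² + P²)
F(h, R) = R²
S(f) = (4 + f)/(8 + f) (S(f) = (f + √(0² + 4²))/(f + 8) = (f + √(0 + 16))/(8 + f) = (f + √16)/(8 + f) = (f + 4)/(8 + f) = (4 + f)/(8 + f))
-6 + S(8)*(-4*F(0, 1)) = -6 + ((4 + 8)/(8 + 8))*(-4*1²) = -6 + (12/16)*(-4*1) = -6 + ((1/16)*12)*(-4) = -6 + (¾)*(-4) = -6 - 3 = -9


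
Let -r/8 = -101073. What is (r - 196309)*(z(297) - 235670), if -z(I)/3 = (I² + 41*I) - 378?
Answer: -327992043850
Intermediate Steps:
z(I) = 1134 - 123*I - 3*I² (z(I) = -3*((I² + 41*I) - 378) = -3*(-378 + I² + 41*I) = 1134 - 123*I - 3*I²)
r = 808584 (r = -8*(-101073) = 808584)
(r - 196309)*(z(297) - 235670) = (808584 - 196309)*((1134 - 123*297 - 3*297²) - 235670) = 612275*((1134 - 36531 - 3*88209) - 235670) = 612275*((1134 - 36531 - 264627) - 235670) = 612275*(-300024 - 235670) = 612275*(-535694) = -327992043850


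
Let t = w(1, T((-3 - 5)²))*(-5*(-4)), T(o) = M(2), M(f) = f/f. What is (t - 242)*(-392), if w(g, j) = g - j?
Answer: 94864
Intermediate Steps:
M(f) = 1
T(o) = 1
t = 0 (t = (1 - 1*1)*(-5*(-4)) = (1 - 1)*20 = 0*20 = 0)
(t - 242)*(-392) = (0 - 242)*(-392) = -242*(-392) = 94864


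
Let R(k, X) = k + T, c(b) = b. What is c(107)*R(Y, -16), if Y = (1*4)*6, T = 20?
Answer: 4708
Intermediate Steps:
Y = 24 (Y = 4*6 = 24)
R(k, X) = 20 + k (R(k, X) = k + 20 = 20 + k)
c(107)*R(Y, -16) = 107*(20 + 24) = 107*44 = 4708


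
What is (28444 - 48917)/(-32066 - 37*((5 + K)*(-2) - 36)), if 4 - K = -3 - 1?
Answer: 20473/29772 ≈ 0.68766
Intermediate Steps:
K = 8 (K = 4 - (-3 - 1) = 4 - 1*(-4) = 4 + 4 = 8)
(28444 - 48917)/(-32066 - 37*((5 + K)*(-2) - 36)) = (28444 - 48917)/(-32066 - 37*((5 + 8)*(-2) - 36)) = -20473/(-32066 - 37*(13*(-2) - 36)) = -20473/(-32066 - 37*(-26 - 36)) = -20473/(-32066 - 37*(-62)) = -20473/(-32066 + 2294) = -20473/(-29772) = -20473*(-1/29772) = 20473/29772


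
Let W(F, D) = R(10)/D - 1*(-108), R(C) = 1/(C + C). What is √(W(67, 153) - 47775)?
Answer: I*√12398186615/510 ≈ 218.33*I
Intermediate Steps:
R(C) = 1/(2*C)
W(F, D) = 108 + 1/(20*D) (W(F, D) = ((½)/10)/D - 1*(-108) = ((½)*(⅒))/D + 108 = 1/(20*D) + 108 = 108 + 1/(20*D))
√(W(67, 153) - 47775) = √((108 + (1/20)/153) - 47775) = √((108 + (1/20)*(1/153)) - 47775) = √((108 + 1/3060) - 47775) = √(330481/3060 - 47775) = √(-145861019/3060) = I*√12398186615/510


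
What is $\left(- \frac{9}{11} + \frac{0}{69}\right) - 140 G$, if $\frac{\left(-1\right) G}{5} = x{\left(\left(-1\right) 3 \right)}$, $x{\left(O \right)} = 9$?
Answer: $\frac{69291}{11} \approx 6299.2$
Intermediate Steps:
$G = -45$ ($G = \left(-5\right) 9 = -45$)
$\left(- \frac{9}{11} + \frac{0}{69}\right) - 140 G = \left(- \frac{9}{11} + \frac{0}{69}\right) - -6300 = \left(\left(-9\right) \frac{1}{11} + 0 \cdot \frac{1}{69}\right) + 6300 = \left(- \frac{9}{11} + 0\right) + 6300 = - \frac{9}{11} + 6300 = \frac{69291}{11}$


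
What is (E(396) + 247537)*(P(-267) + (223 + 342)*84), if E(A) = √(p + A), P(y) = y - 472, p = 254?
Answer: 11565176177 + 233605*√26 ≈ 1.1566e+10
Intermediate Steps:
P(y) = -472 + y
E(A) = √(254 + A)
(E(396) + 247537)*(P(-267) + (223 + 342)*84) = (√(254 + 396) + 247537)*((-472 - 267) + (223 + 342)*84) = (√650 + 247537)*(-739 + 565*84) = (5*√26 + 247537)*(-739 + 47460) = (247537 + 5*√26)*46721 = 11565176177 + 233605*√26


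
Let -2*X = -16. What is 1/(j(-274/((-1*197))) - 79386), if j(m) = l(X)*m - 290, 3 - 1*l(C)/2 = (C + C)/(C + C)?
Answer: -197/15695076 ≈ -1.2552e-5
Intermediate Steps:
X = 8 (X = -½*(-16) = 8)
l(C) = 4 (l(C) = 6 - 2*(C + C)/(C + C) = 6 - 2*2*C/(2*C) = 6 - 2*2*C*1/(2*C) = 6 - 2*1 = 6 - 2 = 4)
j(m) = -290 + 4*m (j(m) = 4*m - 290 = -290 + 4*m)
1/(j(-274/((-1*197))) - 79386) = 1/((-290 + 4*(-274/((-1*197)))) - 79386) = 1/((-290 + 4*(-274/(-197))) - 79386) = 1/((-290 + 4*(-274*(-1/197))) - 79386) = 1/((-290 + 4*(274/197)) - 79386) = 1/((-290 + 1096/197) - 79386) = 1/(-56034/197 - 79386) = 1/(-15695076/197) = -197/15695076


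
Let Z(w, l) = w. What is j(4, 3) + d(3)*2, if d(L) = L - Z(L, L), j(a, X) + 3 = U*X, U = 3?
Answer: 6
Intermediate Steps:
j(a, X) = -3 + 3*X
d(L) = 0 (d(L) = L - L = 0)
j(4, 3) + d(3)*2 = (-3 + 3*3) + 0*2 = (-3 + 9) + 0 = 6 + 0 = 6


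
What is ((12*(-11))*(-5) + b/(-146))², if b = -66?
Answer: 2324493369/5329 ≈ 4.3620e+5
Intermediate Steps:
((12*(-11))*(-5) + b/(-146))² = ((12*(-11))*(-5) - 66/(-146))² = (-132*(-5) - 66*(-1/146))² = (660 + 33/73)² = (48213/73)² = 2324493369/5329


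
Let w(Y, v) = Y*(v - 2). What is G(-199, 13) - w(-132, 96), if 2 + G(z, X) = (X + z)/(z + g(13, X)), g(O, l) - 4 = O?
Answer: 1129039/91 ≈ 12407.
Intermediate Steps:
g(O, l) = 4 + O
G(z, X) = -2 + (X + z)/(17 + z) (G(z, X) = -2 + (X + z)/(z + (4 + 13)) = -2 + (X + z)/(z + 17) = -2 + (X + z)/(17 + z))
w(Y, v) = Y*(-2 + v)
G(-199, 13) - w(-132, 96) = (-34 + 13 - 1*(-199))/(17 - 199) - (-132)*(-2 + 96) = (-34 + 13 + 199)/(-182) - (-132)*94 = -1/182*178 - 1*(-12408) = -89/91 + 12408 = 1129039/91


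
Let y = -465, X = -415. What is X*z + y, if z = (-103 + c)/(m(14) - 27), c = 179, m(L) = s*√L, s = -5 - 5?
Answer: -1163595/671 + 315400*√14/671 ≈ 24.626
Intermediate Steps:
s = -10
m(L) = -10*√L
z = 76/(-27 - 10*√14) (z = (-103 + 179)/(-10*√14 - 27) = 76/(-27 - 10*√14) ≈ -1.1798)
X*z + y = -415*(2052/671 - 760*√14/671) - 465 = (-851580/671 + 315400*√14/671) - 465 = -1163595/671 + 315400*√14/671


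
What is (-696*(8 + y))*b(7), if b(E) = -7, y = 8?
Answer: 77952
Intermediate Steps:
(-696*(8 + y))*b(7) = -696*(8 + 8)*(-7) = -696*16*(-7) = -87*128*(-7) = -11136*(-7) = 77952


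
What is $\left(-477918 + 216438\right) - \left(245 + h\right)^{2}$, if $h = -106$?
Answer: $-280801$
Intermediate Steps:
$\left(-477918 + 216438\right) - \left(245 + h\right)^{2} = \left(-477918 + 216438\right) - \left(245 - 106\right)^{2} = -261480 - 139^{2} = -261480 - 19321 = -280801$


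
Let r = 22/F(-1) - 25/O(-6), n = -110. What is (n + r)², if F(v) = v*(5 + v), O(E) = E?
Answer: 111556/9 ≈ 12395.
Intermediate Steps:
r = -4/3 (r = 22/((-(5 - 1))) - 25/(-6) = 22/((-1*4)) - 25*(-⅙) = 22/(-4) + 25/6 = 22*(-¼) + 25/6 = -11/2 + 25/6 = -4/3 ≈ -1.3333)
(n + r)² = (-110 - 4/3)² = (-334/3)² = 111556/9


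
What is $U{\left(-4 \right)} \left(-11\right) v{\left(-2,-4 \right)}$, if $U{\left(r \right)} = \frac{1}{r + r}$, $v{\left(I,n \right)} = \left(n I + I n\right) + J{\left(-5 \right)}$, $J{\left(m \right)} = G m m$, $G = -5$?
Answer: $- \frac{1199}{8} \approx -149.88$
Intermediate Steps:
$J{\left(m \right)} = - 5 m^{2}$ ($J{\left(m \right)} = - 5 m m = - 5 m^{2}$)
$v{\left(I,n \right)} = -125 + 2 I n$ ($v{\left(I,n \right)} = \left(n I + I n\right) - 5 \left(-5\right)^{2} = \left(I n + I n\right) - 125 = 2 I n - 125 = -125 + 2 I n$)
$U{\left(r \right)} = \frac{1}{2 r}$
$U{\left(-4 \right)} \left(-11\right) v{\left(-2,-4 \right)} = \frac{1}{2 \left(-4\right)} \left(-11\right) \left(-125 + 2 \left(-2\right) \left(-4\right)\right) = \frac{1}{2} \left(- \frac{1}{4}\right) \left(-11\right) \left(-125 + 16\right) = \left(- \frac{1}{8}\right) \left(-11\right) \left(-109\right) = \frac{11}{8} \left(-109\right) = - \frac{1199}{8}$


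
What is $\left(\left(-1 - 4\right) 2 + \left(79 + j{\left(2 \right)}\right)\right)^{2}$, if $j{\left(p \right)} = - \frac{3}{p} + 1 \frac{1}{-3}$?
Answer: $\frac{162409}{36} \approx 4511.4$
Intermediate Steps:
$j{\left(p \right)} = - \frac{1}{3} - \frac{3}{p}$ ($j{\left(p \right)} = - \frac{3}{p} + 1 \left(- \frac{1}{3}\right) = - \frac{3}{p} - \frac{1}{3} = - \frac{1}{3} - \frac{3}{p}$)
$\left(\left(-1 - 4\right) 2 + \left(79 + j{\left(2 \right)}\right)\right)^{2} = \left(\left(-1 - 4\right) 2 + \left(79 + \frac{-9 - 2}{3 \cdot 2}\right)\right)^{2} = \left(\left(-5\right) 2 + \left(79 + \frac{1}{3} \cdot \frac{1}{2} \left(-9 - 2\right)\right)\right)^{2} = \left(-10 + \left(79 + \frac{1}{3} \cdot \frac{1}{2} \left(-11\right)\right)\right)^{2} = \left(-10 + \left(79 - \frac{11}{6}\right)\right)^{2} = \left(-10 + \frac{463}{6}\right)^{2} = \left(\frac{403}{6}\right)^{2} = \frac{162409}{36}$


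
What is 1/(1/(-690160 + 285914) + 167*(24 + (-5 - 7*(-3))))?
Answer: 404246/2700363279 ≈ 0.00014970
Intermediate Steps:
1/(1/(-690160 + 285914) + 167*(24 + (-5 - 7*(-3)))) = 1/(1/(-404246) + 167*(24 + (-5 + 21))) = 1/(-1/404246 + 167*(24 + 16)) = 1/(-1/404246 + 167*40) = 1/(-1/404246 + 6680) = 1/(2700363279/404246) = 404246/2700363279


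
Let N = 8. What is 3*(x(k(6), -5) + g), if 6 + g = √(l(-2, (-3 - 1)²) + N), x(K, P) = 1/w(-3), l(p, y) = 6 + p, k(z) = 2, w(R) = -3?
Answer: -19 + 6*√3 ≈ -8.6077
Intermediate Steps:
x(K, P) = -⅓ (x(K, P) = 1/(-3) = -⅓)
g = -6 + 2*√3 (g = -6 + √((6 - 2) + 8) = -6 + √(4 + 8) = -6 + √12 = -6 + 2*√3 ≈ -2.5359)
3*(x(k(6), -5) + g) = 3*(-⅓ + (-6 + 2*√3)) = 3*(-19/3 + 2*√3) = -19 + 6*√3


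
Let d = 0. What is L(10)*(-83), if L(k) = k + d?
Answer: -830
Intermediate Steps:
L(k) = k (L(k) = k + 0 = k)
L(10)*(-83) = 10*(-83) = -830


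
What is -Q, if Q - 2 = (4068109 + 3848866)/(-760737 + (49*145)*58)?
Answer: 7219681/348647 ≈ 20.708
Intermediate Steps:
Q = -7219681/348647 (Q = 2 + (4068109 + 3848866)/(-760737 + (49*145)*58) = 2 + 7916975/(-760737 + 7105*58) = 2 + 7916975/(-760737 + 412090) = 2 + 7916975/(-348647) = 2 + 7916975*(-1/348647) = 2 - 7916975/348647 = -7219681/348647 ≈ -20.708)
-Q = -1*(-7219681/348647) = 7219681/348647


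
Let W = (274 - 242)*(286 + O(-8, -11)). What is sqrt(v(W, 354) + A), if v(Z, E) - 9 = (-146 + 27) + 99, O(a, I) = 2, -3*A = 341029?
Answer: I*sqrt(1023186)/3 ≈ 337.18*I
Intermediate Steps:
A = -341029/3 (A = -1/3*341029 = -341029/3 ≈ -1.1368e+5)
W = 9216 (W = (274 - 242)*(286 + 2) = 32*288 = 9216)
v(Z, E) = -11 (v(Z, E) = 9 + ((-146 + 27) + 99) = 9 + (-119 + 99) = 9 - 20 = -11)
sqrt(v(W, 354) + A) = sqrt(-11 - 341029/3) = sqrt(-341062/3) = I*sqrt(1023186)/3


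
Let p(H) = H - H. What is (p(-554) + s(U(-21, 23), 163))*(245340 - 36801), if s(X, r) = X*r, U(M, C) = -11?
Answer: -373910427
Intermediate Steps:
p(H) = 0
(p(-554) + s(U(-21, 23), 163))*(245340 - 36801) = (0 - 11*163)*(245340 - 36801) = (0 - 1793)*208539 = -1793*208539 = -373910427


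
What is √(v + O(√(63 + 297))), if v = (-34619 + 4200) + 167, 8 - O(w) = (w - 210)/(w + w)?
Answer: √(-120978 + 7*√10)/2 ≈ 173.89*I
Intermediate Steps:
O(w) = 8 - (-210 + w)/(2*w) (O(w) = 8 - (w - 210)/(w + w) = 8 - (-210 + w)/(2*w))
v = -30252 (v = -30419 + 167 = -30252)
√(v + O(√(63 + 297))) = √(-30252 + (15/2 + 105/(√(63 + 297)))) = √(-30252 + (15/2 + 105/(√360))) = √(-30252 + (15/2 + 105/((6*√10)))) = √(-30252 + (15/2 + 105*(√10/60))) = √(-30252 + (15/2 + 7*√10/4)) = √(-60489/2 + 7*√10/4)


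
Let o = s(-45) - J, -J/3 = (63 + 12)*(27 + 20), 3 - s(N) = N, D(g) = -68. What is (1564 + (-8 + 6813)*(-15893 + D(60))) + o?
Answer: -108602418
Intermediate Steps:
s(N) = 3 - N
J = -10575 (J = -3*(63 + 12)*(27 + 20) = -225*47 = -3*3525 = -10575)
o = 10623 (o = (3 - 1*(-45)) - 1*(-10575) = (3 + 45) + 10575 = 48 + 10575 = 10623)
(1564 + (-8 + 6813)*(-15893 + D(60))) + o = (1564 + (-8 + 6813)*(-15893 - 68)) + 10623 = (1564 + 6805*(-15961)) + 10623 = (1564 - 108614605) + 10623 = -108613041 + 10623 = -108602418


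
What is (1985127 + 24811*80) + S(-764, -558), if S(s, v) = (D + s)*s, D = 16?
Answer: 4541479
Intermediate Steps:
S(s, v) = s*(16 + s) (S(s, v) = (16 + s)*s = s*(16 + s))
(1985127 + 24811*80) + S(-764, -558) = (1985127 + 24811*80) - 764*(16 - 764) = (1985127 + 1984880) - 764*(-748) = 3970007 + 571472 = 4541479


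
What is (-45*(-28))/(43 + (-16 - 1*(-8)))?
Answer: 36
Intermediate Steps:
(-45*(-28))/(43 + (-16 - 1*(-8))) = 1260/(43 + (-16 + 8)) = 1260/(43 - 8) = 1260/35 = 1260*(1/35) = 36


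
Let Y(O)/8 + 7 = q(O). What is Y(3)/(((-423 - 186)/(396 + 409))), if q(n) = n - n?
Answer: 6440/87 ≈ 74.023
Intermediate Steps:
q(n) = 0
Y(O) = -56 (Y(O) = -56 + 8*0 = -56 + 0 = -56)
Y(3)/(((-423 - 186)/(396 + 409))) = -56*(396 + 409)/(-423 - 186) = -56/((-609/805)) = -56/((-609*1/805)) = -56/(-87/115) = -56*(-115/87) = 6440/87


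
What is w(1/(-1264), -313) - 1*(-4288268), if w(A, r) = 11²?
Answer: 4288389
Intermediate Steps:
w(A, r) = 121
w(1/(-1264), -313) - 1*(-4288268) = 121 - 1*(-4288268) = 121 + 4288268 = 4288389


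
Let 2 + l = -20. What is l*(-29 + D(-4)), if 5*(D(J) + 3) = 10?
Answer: 660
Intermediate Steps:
l = -22 (l = -2 - 20 = -22)
D(J) = -1 (D(J) = -3 + (1/5)*10 = -3 + 2 = -1)
l*(-29 + D(-4)) = -22*(-29 - 1) = -22*(-30) = 660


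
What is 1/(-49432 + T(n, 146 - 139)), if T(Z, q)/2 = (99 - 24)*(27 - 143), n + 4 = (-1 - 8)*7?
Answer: -1/66832 ≈ -1.4963e-5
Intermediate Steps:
n = -67 (n = -4 + (-1 - 8)*7 = -4 - 9*7 = -4 - 63 = -67)
T(Z, q) = -17400 (T(Z, q) = 2*((99 - 24)*(27 - 143)) = 2*(75*(-116)) = 2*(-8700) = -17400)
1/(-49432 + T(n, 146 - 139)) = 1/(-49432 - 17400) = 1/(-66832) = -1/66832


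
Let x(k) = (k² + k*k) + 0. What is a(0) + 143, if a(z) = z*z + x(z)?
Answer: 143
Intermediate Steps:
x(k) = 2*k² (x(k) = (k² + k²) + 0 = 2*k² + 0 = 2*k²)
a(z) = 3*z² (a(z) = z*z + 2*z² = z² + 2*z² = 3*z²)
a(0) + 143 = 3*0² + 143 = 3*0 + 143 = 0 + 143 = 143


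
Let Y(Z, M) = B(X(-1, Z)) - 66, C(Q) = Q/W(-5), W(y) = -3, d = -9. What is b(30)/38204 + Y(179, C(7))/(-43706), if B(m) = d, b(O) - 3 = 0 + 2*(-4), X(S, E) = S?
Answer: 1323385/834872012 ≈ 0.0015851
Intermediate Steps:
b(O) = -5 (b(O) = 3 + (0 + 2*(-4)) = 3 + (0 - 8) = 3 - 8 = -5)
C(Q) = -Q/3 (C(Q) = Q/(-3) = Q*(-⅓) = -Q/3)
B(m) = -9
Y(Z, M) = -75 (Y(Z, M) = -9 - 66 = -75)
b(30)/38204 + Y(179, C(7))/(-43706) = -5/38204 - 75/(-43706) = -5*1/38204 - 75*(-1/43706) = -5/38204 + 75/43706 = 1323385/834872012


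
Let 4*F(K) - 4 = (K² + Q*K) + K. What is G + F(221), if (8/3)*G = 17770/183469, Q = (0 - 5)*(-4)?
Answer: 9813049589/733876 ≈ 13372.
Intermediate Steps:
Q = 20 (Q = -5*(-4) = 20)
F(K) = 1 + K²/4 + 21*K/4 (F(K) = 1 + ((K² + 20*K) + K)/4 = 1 + (K² + 21*K)/4 = 1 + (K²/4 + 21*K/4) = 1 + K²/4 + 21*K/4)
G = 26655/733876 (G = 3*(17770/183469)/8 = 3*(17770*(1/183469))/8 = (3/8)*(17770/183469) = 26655/733876 ≈ 0.036321)
G + F(221) = 26655/733876 + (1 + (¼)*221² + (21/4)*221) = 26655/733876 + (1 + (¼)*48841 + 4641/4) = 26655/733876 + (1 + 48841/4 + 4641/4) = 26655/733876 + 26743/2 = 9813049589/733876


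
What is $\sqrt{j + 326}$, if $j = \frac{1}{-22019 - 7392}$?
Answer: $\frac{\sqrt{281992226835}}{29411} \approx 18.055$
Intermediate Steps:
$j = - \frac{1}{29411}$ ($j = \frac{1}{-29411} = - \frac{1}{29411} \approx -3.4001 \cdot 10^{-5}$)
$\sqrt{j + 326} = \sqrt{- \frac{1}{29411} + 326} = \sqrt{\frac{9587985}{29411}} = \frac{\sqrt{281992226835}}{29411}$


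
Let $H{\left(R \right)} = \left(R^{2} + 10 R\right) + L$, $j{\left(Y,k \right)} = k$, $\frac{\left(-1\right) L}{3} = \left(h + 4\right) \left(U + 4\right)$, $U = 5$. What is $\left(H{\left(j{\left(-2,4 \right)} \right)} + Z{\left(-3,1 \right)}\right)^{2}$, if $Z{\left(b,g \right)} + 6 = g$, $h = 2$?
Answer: $12321$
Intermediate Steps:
$Z{\left(b,g \right)} = -6 + g$
$L = -162$ ($L = - 3 \left(2 + 4\right) \left(5 + 4\right) = - 3 \cdot 6 \cdot 9 = \left(-3\right) 54 = -162$)
$H{\left(R \right)} = -162 + R^{2} + 10 R$ ($H{\left(R \right)} = \left(R^{2} + 10 R\right) - 162 = -162 + R^{2} + 10 R$)
$\left(H{\left(j{\left(-2,4 \right)} \right)} + Z{\left(-3,1 \right)}\right)^{2} = \left(\left(-162 + 4^{2} + 10 \cdot 4\right) + \left(-6 + 1\right)\right)^{2} = \left(\left(-162 + 16 + 40\right) - 5\right)^{2} = \left(-106 - 5\right)^{2} = \left(-111\right)^{2} = 12321$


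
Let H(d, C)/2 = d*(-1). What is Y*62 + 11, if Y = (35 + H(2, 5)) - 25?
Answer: 383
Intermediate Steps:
H(d, C) = -2*d (H(d, C) = 2*(d*(-1)) = 2*(-d) = -2*d)
Y = 6 (Y = (35 - 2*2) - 25 = (35 - 4) - 25 = 31 - 25 = 6)
Y*62 + 11 = 6*62 + 11 = 372 + 11 = 383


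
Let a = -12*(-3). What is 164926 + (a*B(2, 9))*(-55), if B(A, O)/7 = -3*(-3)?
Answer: 40186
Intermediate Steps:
B(A, O) = 63 (B(A, O) = 7*(-3*(-3)) = 7*9 = 63)
a = 36
164926 + (a*B(2, 9))*(-55) = 164926 + (36*63)*(-55) = 164926 + 2268*(-55) = 164926 - 124740 = 40186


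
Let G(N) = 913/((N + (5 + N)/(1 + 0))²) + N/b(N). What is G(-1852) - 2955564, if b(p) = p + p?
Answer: -80879592199501/27365202 ≈ -2.9556e+6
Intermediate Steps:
b(p) = 2*p
G(N) = ½ + 913/(5 + 2*N)² (G(N) = 913/((N + (5 + N)/(1 + 0))²) + N/((2*N)) = 913/((N + (5 + N)/1)²) + N*(1/(2*N)) = 913/((N + (5 + N)*1)²) + ½ = 913/((N + (5 + N))²) + ½ = 913/((5 + 2*N)²) + ½ = 913/(5 + 2*N)² + ½ = ½ + 913/(5 + 2*N)²)
G(-1852) - 2955564 = (½ + 913/(5 + 2*(-1852))²) - 2955564 = (½ + 913/(5 - 3704)²) - 2955564 = (½ + 913/(-3699)²) - 2955564 = (½ + 913*(1/13682601)) - 2955564 = (½ + 913/13682601) - 2955564 = 13684427/27365202 - 2955564 = -80879592199501/27365202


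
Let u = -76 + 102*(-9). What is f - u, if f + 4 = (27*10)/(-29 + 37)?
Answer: 4095/4 ≈ 1023.8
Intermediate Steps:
f = 119/4 (f = -4 + (27*10)/(-29 + 37) = -4 + 270/8 = -4 + 270*(1/8) = -4 + 135/4 = 119/4 ≈ 29.750)
u = -994 (u = -76 - 918 = -994)
f - u = 119/4 - 1*(-994) = 119/4 + 994 = 4095/4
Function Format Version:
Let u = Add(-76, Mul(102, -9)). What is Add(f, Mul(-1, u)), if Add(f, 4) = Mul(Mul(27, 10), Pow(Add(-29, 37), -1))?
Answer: Rational(4095, 4) ≈ 1023.8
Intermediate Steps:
f = Rational(119, 4) (f = Add(-4, Mul(Mul(27, 10), Pow(Add(-29, 37), -1))) = Add(-4, Mul(270, Pow(8, -1))) = Add(-4, Mul(270, Rational(1, 8))) = Add(-4, Rational(135, 4)) = Rational(119, 4) ≈ 29.750)
u = -994 (u = Add(-76, -918) = -994)
Add(f, Mul(-1, u)) = Add(Rational(119, 4), Mul(-1, -994)) = Add(Rational(119, 4), 994) = Rational(4095, 4)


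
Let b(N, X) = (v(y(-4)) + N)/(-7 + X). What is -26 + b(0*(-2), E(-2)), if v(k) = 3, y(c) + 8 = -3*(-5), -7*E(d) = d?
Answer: -1243/47 ≈ -26.447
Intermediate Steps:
E(d) = -d/7
y(c) = 7 (y(c) = -8 - 3*(-5) = -8 + 15 = 7)
b(N, X) = (3 + N)/(-7 + X)
-26 + b(0*(-2), E(-2)) = -26 + (3 + 0*(-2))/(-7 - ⅐*(-2)) = -26 + (3 + 0)/(-7 + 2/7) = -26 + 3/(-47/7) = -26 - 7/47*3 = -26 - 21/47 = -1243/47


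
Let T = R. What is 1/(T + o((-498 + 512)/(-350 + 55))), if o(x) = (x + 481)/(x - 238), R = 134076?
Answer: 70224/9415211143 ≈ 7.4586e-6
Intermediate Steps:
T = 134076
o(x) = (481 + x)/(-238 + x)
1/(T + o((-498 + 512)/(-350 + 55))) = 1/(134076 + (481 + (-498 + 512)/(-350 + 55))/(-238 + (-498 + 512)/(-350 + 55))) = 1/(134076 + (481 + 14/(-295))/(-238 + 14/(-295))) = 1/(134076 + (481 + 14*(-1/295))/(-238 + 14*(-1/295))) = 1/(134076 + (481 - 14/295)/(-238 - 14/295)) = 1/(134076 + (141881/295)/(-70224/295)) = 1/(134076 - 295/70224*141881/295) = 1/(134076 - 141881/70224) = 1/(9415211143/70224) = 70224/9415211143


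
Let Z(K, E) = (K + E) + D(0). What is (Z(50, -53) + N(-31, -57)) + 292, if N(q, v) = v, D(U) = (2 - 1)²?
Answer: 233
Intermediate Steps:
D(U) = 1 (D(U) = 1² = 1)
Z(K, E) = 1 + E + K (Z(K, E) = (K + E) + 1 = (E + K) + 1 = 1 + E + K)
(Z(50, -53) + N(-31, -57)) + 292 = ((1 - 53 + 50) - 57) + 292 = (-2 - 57) + 292 = -59 + 292 = 233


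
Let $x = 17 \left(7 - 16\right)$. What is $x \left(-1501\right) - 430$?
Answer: $229223$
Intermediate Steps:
$x = -153$ ($x = 17 \left(-9\right) = -153$)
$x \left(-1501\right) - 430 = \left(-153\right) \left(-1501\right) - 430 = 229653 - 430 = 229223$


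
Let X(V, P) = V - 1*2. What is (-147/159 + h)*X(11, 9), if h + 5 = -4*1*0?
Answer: -2826/53 ≈ -53.321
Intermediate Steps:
X(V, P) = -2 + V (X(V, P) = V - 2 = -2 + V)
h = -5 (h = -5 - 4*1*0 = -5 - 4*0 = -5 + 0 = -5)
(-147/159 + h)*X(11, 9) = (-147/159 - 5)*(-2 + 11) = (-147*1/159 - 5)*9 = (-49/53 - 5)*9 = -314/53*9 = -2826/53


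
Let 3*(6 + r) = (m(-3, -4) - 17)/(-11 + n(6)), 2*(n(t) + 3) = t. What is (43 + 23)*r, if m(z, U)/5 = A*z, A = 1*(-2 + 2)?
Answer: -362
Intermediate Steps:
A = 0 (A = 1*0 = 0)
n(t) = -3 + t/2
m(z, U) = 0 (m(z, U) = 5*(0*z) = 5*0 = 0)
r = -181/33 (r = -6 + ((0 - 17)/(-11 + (-3 + (1/2)*6)))/3 = -6 + (-17/(-11 + (-3 + 3)))/3 = -6 + (-17/(-11 + 0))/3 = -6 + (-17/(-11))/3 = -6 + (-17*(-1/11))/3 = -6 + (1/3)*(17/11) = -6 + 17/33 = -181/33 ≈ -5.4848)
(43 + 23)*r = (43 + 23)*(-181/33) = 66*(-181/33) = -362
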